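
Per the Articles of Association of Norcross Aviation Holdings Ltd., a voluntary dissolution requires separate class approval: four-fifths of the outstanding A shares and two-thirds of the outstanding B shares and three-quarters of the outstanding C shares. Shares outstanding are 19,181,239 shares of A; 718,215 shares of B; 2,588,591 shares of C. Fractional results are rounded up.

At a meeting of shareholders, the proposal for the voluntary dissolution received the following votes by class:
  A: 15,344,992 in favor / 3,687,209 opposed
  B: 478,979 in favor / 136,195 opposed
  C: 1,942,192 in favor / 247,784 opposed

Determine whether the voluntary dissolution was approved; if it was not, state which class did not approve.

A: 4/5 of 19181239 = 15344991.20, rounded up to 15344992; 15,344,992 required, 15,344,992 in favor — approved.
B: 2/3 of 718215 = 478810; 478,810 required, 478,979 in favor — approved.
C: 3/4 of 2588591 = 1941443.25, rounded up to 1941444; 1,941,444 required, 1,942,192 in favor — approved.

Approved — every class gave the required vote.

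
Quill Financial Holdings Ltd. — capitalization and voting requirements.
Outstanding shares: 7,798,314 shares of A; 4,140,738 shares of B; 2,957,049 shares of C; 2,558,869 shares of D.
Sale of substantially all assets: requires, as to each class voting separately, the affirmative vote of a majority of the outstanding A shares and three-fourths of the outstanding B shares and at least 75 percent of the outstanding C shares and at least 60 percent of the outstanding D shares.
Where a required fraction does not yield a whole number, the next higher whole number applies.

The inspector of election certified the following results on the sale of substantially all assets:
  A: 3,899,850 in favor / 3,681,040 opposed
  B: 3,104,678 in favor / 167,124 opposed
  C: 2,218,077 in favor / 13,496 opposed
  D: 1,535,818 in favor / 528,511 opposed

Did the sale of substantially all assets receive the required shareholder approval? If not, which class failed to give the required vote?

A: a majority of 7798314 is 3899158; 3,899,158 required, 3,899,850 in favor — approved.
B: 3/4 of 4140738 = 3105553.50, rounded up to 3105554; 3,105,554 required, 3,104,678 in favor — not approved.
C: 3/4 of 2957049 = 2217786.75, rounded up to 2217787; 2,217,787 required, 2,218,077 in favor — approved.
D: 3/5 of 2558869 = 1535321.40, rounded up to 1535322; 1,535,322 required, 1,535,818 in favor — approved.

Not approved — the B shares did not give the required vote.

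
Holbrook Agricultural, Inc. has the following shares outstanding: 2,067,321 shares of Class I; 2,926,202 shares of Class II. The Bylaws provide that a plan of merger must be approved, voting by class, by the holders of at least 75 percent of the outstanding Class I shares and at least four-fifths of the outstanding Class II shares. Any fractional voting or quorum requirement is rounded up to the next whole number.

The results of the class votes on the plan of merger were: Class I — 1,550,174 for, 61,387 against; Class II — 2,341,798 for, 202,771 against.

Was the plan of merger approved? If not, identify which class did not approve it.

Class I: 3/4 of 2067321 = 1550490.75, rounded up to 1550491; 1,550,491 required, 1,550,174 in favor — not approved.
Class II: 4/5 of 2926202 = 2340961.60, rounded up to 2340962; 2,340,962 required, 2,341,798 in favor — approved.

Not approved — the Class I shares did not give the required vote.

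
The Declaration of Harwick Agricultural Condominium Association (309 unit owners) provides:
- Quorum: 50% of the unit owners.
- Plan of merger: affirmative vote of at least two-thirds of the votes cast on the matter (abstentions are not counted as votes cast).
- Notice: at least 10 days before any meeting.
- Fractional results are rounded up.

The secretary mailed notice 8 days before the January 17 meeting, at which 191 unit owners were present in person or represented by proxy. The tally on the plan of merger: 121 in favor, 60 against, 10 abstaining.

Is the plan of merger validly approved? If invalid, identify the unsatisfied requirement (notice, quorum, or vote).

Invalid — notice requirement not satisfied.

Notice: 8 days given; 10 required. Not satisfied.
Quorum: 50% of 309 = 154.50, rounded up to 155; 191 present. Satisfied.
Vote: requires two-thirds of the votes cast (191 − 10 abstaining = 181); 2/3 of 181 = 120.67, rounded up to 121, so 121 needed; 121 in favor. Satisfied.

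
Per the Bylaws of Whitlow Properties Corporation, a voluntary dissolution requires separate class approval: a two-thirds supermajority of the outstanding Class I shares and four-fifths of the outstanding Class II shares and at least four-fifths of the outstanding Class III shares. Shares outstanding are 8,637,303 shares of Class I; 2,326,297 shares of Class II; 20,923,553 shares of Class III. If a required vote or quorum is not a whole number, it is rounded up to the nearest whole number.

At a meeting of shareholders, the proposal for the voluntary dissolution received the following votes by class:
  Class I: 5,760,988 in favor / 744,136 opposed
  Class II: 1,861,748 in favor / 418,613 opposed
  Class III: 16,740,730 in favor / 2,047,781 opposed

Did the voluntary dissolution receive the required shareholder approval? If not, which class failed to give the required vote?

Approved — every class gave the required vote.

Class I: 2/3 of 8637303 = 5758202; 5,758,202 required, 5,760,988 in favor — approved.
Class II: 4/5 of 2326297 = 1861037.60, rounded up to 1861038; 1,861,038 required, 1,861,748 in favor — approved.
Class III: 4/5 of 20923553 = 16738842.40, rounded up to 16738843; 16,738,843 required, 16,740,730 in favor — approved.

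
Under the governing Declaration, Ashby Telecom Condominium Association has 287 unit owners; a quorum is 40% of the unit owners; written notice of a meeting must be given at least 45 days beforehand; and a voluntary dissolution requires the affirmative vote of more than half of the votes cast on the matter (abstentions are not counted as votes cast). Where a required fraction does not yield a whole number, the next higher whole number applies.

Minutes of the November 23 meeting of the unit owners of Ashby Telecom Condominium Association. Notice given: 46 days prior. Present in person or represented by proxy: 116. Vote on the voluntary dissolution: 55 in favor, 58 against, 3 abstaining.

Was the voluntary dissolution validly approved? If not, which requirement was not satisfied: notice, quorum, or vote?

Notice: 46 days given; 45 required. Satisfied.
Quorum: 40% of 287 = 114.80, rounded up to 115; 116 present. Satisfied.
Vote: requires a majority of the votes cast (116 − 3 abstaining = 113); a majority of 113 is 57, so 57 needed; 55 in favor. Not satisfied.

Invalid — vote requirement not satisfied.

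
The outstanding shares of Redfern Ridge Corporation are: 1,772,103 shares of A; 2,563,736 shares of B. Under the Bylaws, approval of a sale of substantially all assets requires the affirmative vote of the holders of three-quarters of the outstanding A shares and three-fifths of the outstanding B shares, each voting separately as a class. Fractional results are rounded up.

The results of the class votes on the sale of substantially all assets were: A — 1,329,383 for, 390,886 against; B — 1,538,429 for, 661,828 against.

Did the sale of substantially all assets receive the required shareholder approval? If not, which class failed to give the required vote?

Approved — every class gave the required vote.

A: 3/4 of 1772103 = 1329077.25, rounded up to 1329078; 1,329,078 required, 1,329,383 in favor — approved.
B: 3/5 of 2563736 = 1538241.60, rounded up to 1538242; 1,538,242 required, 1,538,429 in favor — approved.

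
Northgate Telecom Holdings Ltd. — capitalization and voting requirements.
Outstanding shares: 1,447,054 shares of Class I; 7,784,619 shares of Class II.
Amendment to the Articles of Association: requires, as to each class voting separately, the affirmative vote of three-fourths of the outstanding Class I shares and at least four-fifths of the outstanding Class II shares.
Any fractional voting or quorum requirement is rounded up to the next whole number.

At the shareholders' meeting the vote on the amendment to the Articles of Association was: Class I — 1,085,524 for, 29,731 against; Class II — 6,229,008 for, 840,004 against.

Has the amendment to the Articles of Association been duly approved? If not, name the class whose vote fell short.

Approved — every class gave the required vote.

Class I: 3/4 of 1447054 = 1085290.50, rounded up to 1085291; 1,085,291 required, 1,085,524 in favor — approved.
Class II: 4/5 of 7784619 = 6227695.20, rounded up to 6227696; 6,227,696 required, 6,229,008 in favor — approved.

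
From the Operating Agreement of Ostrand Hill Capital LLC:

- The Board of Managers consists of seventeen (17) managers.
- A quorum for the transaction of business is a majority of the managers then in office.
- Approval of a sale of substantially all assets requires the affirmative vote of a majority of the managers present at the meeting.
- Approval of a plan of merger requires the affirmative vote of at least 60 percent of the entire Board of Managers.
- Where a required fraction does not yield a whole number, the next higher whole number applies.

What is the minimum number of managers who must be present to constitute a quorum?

9

A majority of 17 is 9.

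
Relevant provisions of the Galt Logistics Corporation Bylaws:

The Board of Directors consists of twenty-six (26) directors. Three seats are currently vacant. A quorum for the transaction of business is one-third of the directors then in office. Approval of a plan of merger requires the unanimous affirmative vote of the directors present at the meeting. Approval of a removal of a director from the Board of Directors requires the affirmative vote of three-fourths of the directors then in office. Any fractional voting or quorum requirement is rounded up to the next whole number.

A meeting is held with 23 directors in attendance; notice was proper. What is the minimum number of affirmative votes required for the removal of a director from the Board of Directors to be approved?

The removal of a director from the Board of Directors requires three-fourths of the directors then in office (23).
3/4 of 23 = 17.25, rounded up to 18.

18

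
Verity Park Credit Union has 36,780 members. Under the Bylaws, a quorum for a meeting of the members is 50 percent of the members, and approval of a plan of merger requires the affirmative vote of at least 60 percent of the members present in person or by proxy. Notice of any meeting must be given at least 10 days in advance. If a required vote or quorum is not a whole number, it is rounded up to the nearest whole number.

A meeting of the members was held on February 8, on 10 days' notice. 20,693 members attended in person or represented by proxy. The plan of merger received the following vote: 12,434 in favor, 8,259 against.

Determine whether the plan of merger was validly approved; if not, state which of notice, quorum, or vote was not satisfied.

Notice: 10 days given; 10 required. Satisfied.
Quorum: 50% of 36,780 = 18,390; 20,693 present. Satisfied.
Vote: requires three-fifths of those present (20,693); 3/5 of 20693 = 12415.80, rounded up to 12416, so 12,416 needed; 12,434 in favor. Satisfied.

Valid — all requirements satisfied.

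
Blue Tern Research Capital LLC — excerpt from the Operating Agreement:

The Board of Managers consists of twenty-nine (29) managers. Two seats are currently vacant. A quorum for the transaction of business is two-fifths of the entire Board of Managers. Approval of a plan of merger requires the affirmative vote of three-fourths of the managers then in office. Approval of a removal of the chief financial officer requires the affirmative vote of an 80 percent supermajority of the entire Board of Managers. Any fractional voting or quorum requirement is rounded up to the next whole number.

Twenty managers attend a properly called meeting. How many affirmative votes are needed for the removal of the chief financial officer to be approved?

The removal of the chief financial officer requires four-fifths of the entire Board of Managers (29).
4/5 of 29 = 23.20, rounded up to 24.
(Only 20 can vote, so the removal of the chief financial officer cannot pass at this meeting, but the required vote is still 24.)

24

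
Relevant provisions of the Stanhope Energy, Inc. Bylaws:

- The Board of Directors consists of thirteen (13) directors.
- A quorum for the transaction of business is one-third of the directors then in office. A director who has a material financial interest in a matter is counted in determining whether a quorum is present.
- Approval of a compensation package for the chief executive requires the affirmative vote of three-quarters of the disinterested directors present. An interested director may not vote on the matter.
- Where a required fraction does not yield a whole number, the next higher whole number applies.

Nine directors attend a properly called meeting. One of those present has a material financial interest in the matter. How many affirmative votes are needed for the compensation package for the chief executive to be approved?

6

The compensation package for the chief executive requires three-fourths of the disinterested directors present (9 − 1 = 8).
3/4 of 8 = 6.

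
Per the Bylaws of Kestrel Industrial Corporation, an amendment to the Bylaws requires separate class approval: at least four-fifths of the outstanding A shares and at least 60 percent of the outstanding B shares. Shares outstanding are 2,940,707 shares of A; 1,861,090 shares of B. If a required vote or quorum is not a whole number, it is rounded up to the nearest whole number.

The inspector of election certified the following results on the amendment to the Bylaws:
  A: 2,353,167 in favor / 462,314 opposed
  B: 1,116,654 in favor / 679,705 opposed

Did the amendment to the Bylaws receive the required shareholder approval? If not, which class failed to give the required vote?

Approved — every class gave the required vote.

A: 4/5 of 2940707 = 2352565.60, rounded up to 2352566; 2,352,566 required, 2,353,167 in favor — approved.
B: 3/5 of 1861090 = 1116654; 1,116,654 required, 1,116,654 in favor — approved.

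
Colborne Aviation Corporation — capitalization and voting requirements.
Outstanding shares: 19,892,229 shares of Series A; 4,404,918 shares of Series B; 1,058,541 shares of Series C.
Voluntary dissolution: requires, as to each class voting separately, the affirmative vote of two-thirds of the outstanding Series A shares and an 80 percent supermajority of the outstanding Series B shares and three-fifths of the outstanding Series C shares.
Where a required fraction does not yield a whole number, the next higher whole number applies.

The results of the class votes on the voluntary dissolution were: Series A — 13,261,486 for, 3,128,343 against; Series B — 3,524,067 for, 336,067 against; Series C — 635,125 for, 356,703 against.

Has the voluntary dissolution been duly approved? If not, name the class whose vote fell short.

Series A: 2/3 of 19892229 = 13261486; 13,261,486 required, 13,261,486 in favor — approved.
Series B: 4/5 of 4404918 = 3523934.40, rounded up to 3523935; 3,523,935 required, 3,524,067 in favor — approved.
Series C: 3/5 of 1058541 = 635124.60, rounded up to 635125; 635,125 required, 635,125 in favor — approved.

Approved — every class gave the required vote.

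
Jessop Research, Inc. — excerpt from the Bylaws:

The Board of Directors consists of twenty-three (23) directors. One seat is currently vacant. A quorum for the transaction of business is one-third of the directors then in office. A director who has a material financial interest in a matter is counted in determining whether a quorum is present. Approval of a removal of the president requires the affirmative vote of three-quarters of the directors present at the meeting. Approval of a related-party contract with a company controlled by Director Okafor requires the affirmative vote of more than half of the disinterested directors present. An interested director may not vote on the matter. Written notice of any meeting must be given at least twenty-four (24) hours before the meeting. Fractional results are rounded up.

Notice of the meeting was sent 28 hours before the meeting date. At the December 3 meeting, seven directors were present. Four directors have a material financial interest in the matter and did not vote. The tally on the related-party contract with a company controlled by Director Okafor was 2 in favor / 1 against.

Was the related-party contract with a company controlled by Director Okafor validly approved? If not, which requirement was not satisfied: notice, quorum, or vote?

Notice: 28 hours given; 24 required (28 ≥ 24). Satisfied.
Quorum: 7 present (interested directors count toward quorum); quorum is 8. Not satisfied.
Vote: the related-party contract with a company controlled by Director Okafor requires a majority of the disinterested directors present (7 − 4 = 3). A majority of 3 is 2, so 2 affirmative votes are needed; 2 voted in favor. Satisfied. (Moot — without a quorum no business can be validly transacted.)

Invalid — quorum requirement not satisfied.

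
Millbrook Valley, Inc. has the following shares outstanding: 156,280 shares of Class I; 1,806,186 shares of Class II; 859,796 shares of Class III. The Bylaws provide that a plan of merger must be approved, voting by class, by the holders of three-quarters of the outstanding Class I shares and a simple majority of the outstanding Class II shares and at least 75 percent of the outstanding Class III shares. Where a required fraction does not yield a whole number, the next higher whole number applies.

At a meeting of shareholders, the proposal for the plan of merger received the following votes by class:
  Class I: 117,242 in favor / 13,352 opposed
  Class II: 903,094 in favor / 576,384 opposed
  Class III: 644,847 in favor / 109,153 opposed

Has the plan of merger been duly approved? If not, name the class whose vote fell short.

Approved — every class gave the required vote.

Class I: 3/4 of 156280 = 117210; 117,210 required, 117,242 in favor — approved.
Class II: a majority of 1806186 is 903094; 903,094 required, 903,094 in favor — approved.
Class III: 3/4 of 859796 = 644847; 644,847 required, 644,847 in favor — approved.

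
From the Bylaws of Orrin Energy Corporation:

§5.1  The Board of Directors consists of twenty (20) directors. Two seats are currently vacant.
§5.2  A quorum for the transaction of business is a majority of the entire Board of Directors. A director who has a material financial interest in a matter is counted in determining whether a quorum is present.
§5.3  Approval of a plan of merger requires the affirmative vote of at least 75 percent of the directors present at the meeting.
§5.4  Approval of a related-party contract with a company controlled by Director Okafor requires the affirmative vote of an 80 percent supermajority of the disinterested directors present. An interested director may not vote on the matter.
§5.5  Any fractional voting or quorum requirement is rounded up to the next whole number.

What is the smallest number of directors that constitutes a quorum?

A majority of 20 is 11.

11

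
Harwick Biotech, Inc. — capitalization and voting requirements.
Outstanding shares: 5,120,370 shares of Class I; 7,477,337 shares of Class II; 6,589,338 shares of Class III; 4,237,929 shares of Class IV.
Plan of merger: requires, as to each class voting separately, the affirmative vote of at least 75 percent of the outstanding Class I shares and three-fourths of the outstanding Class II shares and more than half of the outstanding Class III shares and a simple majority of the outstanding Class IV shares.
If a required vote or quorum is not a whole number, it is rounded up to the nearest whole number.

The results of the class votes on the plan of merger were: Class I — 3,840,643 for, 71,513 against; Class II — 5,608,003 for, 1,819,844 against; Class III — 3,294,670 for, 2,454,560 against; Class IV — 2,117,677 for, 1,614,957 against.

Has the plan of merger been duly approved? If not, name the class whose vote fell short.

Not approved — the Class IV shares did not give the required vote.

Class I: 3/4 of 5120370 = 3840277.50, rounded up to 3840278; 3,840,278 required, 3,840,643 in favor — approved.
Class II: 3/4 of 7477337 = 5608002.75, rounded up to 5608003; 5,608,003 required, 5,608,003 in favor — approved.
Class III: a majority of 6589338 is 3294670; 3,294,670 required, 3,294,670 in favor — approved.
Class IV: a majority of 4237929 is 2118965; 2,118,965 required, 2,117,677 in favor — not approved.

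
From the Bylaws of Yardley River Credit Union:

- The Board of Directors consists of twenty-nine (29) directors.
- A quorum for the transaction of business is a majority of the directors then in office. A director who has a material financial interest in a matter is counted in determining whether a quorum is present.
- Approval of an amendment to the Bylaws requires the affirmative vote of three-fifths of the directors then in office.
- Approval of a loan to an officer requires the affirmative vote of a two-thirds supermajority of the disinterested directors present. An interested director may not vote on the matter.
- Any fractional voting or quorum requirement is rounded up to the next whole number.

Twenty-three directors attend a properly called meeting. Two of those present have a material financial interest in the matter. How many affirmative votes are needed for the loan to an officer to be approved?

14

The loan to an officer requires two-thirds of the disinterested directors present (23 − 2 = 21).
2/3 of 21 = 14.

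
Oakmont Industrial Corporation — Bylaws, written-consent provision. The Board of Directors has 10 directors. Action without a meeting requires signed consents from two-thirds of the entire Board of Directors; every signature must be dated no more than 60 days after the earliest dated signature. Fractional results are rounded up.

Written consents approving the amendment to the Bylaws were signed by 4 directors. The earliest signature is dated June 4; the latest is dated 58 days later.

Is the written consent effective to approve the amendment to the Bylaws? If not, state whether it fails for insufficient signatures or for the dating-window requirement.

Signatures required: two-thirds of 10 — 2/3 of 10 = 6.67, rounded up to 7, so 7 needed; 4 signed. Insufficient.
Dating window: the latest signature is 58 days after the earliest; the limit is 60 days. Within the window.

Not effective — insufficient signatures.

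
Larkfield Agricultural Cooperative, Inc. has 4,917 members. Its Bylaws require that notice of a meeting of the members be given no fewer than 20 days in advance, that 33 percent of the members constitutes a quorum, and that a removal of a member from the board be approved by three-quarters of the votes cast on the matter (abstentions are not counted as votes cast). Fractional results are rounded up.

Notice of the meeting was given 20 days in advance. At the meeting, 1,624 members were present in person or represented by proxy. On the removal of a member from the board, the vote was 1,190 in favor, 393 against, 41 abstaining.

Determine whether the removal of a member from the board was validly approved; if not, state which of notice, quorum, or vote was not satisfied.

Notice: 20 days given; 20 required. Satisfied.
Quorum: 33% of 4,917 = 1,622.61, rounded up to 1,623; 1,624 present. Satisfied.
Vote: requires three-fourths of the votes cast (1,624 − 41 abstaining = 1,583); 3/4 of 1583 = 1187.25, rounded up to 1188, so 1,188 needed; 1,190 in favor. Satisfied.

Valid — all requirements satisfied.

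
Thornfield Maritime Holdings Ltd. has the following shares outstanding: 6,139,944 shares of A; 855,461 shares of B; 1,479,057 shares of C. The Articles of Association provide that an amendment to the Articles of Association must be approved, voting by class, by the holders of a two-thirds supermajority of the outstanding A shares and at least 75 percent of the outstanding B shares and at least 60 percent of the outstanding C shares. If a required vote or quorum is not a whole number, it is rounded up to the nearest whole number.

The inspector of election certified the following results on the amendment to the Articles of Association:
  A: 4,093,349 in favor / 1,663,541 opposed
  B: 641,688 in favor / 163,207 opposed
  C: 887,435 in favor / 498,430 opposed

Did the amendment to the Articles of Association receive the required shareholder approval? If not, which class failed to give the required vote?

Approved — every class gave the required vote.

A: 2/3 of 6139944 = 4093296; 4,093,296 required, 4,093,349 in favor — approved.
B: 3/4 of 855461 = 641595.75, rounded up to 641596; 641,596 required, 641,688 in favor — approved.
C: 3/5 of 1479057 = 887434.20, rounded up to 887435; 887,435 required, 887,435 in favor — approved.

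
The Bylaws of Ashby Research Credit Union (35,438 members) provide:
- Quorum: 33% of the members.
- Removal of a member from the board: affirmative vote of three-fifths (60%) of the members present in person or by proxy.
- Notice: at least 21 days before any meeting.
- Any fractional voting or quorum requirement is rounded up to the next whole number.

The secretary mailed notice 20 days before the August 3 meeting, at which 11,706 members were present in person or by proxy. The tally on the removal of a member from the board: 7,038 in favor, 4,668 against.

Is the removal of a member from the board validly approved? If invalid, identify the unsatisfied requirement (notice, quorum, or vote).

Notice: 20 days given; 21 required. Not satisfied.
Quorum: 33% of 35,438 = 11,694.54, rounded up to 11,695; 11,706 present. Satisfied.
Vote: requires three-fifths of those present (11,706); 3/5 of 11706 = 7023.60, rounded up to 7024, so 7,024 needed; 7,038 in favor. Satisfied.

Invalid — notice requirement not satisfied.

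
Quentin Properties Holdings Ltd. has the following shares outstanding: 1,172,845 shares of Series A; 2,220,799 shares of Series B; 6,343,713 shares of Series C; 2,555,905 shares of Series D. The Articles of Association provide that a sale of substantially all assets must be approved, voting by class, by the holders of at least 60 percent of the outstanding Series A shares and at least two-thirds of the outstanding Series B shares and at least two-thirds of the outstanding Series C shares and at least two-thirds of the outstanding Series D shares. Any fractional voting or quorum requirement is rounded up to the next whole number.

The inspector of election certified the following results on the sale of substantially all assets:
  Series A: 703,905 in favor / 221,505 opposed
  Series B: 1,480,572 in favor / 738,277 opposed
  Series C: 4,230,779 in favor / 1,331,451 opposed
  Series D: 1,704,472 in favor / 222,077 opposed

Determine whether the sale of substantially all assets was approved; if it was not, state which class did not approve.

Approved — every class gave the required vote.

Series A: 3/5 of 1172845 = 703707; 703,707 required, 703,905 in favor — approved.
Series B: 2/3 of 2220799 = 1480532.67, rounded up to 1480533; 1,480,533 required, 1,480,572 in favor — approved.
Series C: 2/3 of 6343713 = 4229142; 4,229,142 required, 4,230,779 in favor — approved.
Series D: 2/3 of 2555905 = 1703936.67, rounded up to 1703937; 1,703,937 required, 1,704,472 in favor — approved.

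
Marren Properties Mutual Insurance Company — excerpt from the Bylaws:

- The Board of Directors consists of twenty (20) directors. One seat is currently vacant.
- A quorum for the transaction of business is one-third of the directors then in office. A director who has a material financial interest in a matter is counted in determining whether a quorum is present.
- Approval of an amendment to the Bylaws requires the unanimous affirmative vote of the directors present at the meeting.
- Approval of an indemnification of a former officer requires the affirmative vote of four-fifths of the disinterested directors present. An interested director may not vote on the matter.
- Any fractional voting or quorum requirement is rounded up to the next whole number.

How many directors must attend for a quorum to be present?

7

1/3 of 19 = 6.33, rounded up to 7.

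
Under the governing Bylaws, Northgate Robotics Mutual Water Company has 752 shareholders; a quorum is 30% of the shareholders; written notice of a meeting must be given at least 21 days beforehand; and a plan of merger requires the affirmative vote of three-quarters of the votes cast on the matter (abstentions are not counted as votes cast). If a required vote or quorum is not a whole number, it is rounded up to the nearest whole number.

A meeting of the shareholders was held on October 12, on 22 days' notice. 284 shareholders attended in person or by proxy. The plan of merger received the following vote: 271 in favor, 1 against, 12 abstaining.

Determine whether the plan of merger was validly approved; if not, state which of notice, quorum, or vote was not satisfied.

Notice: 22 days given; 21 required. Satisfied.
Quorum: 30% of 752 = 225.60, rounded up to 226; 284 present. Satisfied.
Vote: requires three-fourths of the votes cast (284 − 12 abstaining = 272); 3/4 of 272 = 204, so 204 needed; 271 in favor. Satisfied.

Valid — all requirements satisfied.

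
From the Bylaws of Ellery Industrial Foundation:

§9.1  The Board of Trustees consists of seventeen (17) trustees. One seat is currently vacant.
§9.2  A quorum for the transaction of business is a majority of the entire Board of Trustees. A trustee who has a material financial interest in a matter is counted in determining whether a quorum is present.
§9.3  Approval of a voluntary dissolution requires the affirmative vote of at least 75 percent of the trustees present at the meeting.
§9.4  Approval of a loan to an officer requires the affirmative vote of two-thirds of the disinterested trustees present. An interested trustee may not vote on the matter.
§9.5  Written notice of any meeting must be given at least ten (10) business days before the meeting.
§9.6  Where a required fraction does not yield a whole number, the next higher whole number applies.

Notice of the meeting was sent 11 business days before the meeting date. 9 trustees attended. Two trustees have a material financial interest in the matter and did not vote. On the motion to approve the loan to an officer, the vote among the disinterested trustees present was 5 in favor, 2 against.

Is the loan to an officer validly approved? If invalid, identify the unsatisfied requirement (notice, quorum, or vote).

Notice: 11 business days given; 10 required (11 ≥ 10). Satisfied.
Quorum: 9 present (interested trustees count toward quorum); quorum is 9. Satisfied.
Vote: the loan to an officer requires two-thirds of the disinterested trustees present (9 − 2 = 7). 2/3 of 7 = 4.67, rounded up to 5, so 5 affirmative votes are needed; 5 voted in favor. Satisfied.

Valid — all requirements satisfied.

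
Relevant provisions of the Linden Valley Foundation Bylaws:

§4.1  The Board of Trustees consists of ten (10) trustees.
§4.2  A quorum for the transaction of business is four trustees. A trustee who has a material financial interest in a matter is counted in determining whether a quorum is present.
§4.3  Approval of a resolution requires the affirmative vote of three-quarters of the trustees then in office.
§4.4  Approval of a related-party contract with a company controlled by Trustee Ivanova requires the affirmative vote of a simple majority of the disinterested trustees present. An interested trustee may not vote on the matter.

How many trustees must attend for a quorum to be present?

The quorum is fixed at 4.

4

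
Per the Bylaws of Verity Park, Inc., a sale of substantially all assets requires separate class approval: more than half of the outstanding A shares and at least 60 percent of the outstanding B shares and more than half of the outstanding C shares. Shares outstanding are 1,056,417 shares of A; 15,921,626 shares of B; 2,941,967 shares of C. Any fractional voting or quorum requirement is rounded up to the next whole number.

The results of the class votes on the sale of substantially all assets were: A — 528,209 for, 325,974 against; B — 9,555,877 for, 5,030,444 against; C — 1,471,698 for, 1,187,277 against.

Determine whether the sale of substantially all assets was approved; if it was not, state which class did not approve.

Approved — every class gave the required vote.

A: a majority of 1056417 is 528209; 528,209 required, 528,209 in favor — approved.
B: 3/5 of 15921626 = 9552975.60, rounded up to 9552976; 9,552,976 required, 9,555,877 in favor — approved.
C: a majority of 2941967 is 1470984; 1,470,984 required, 1,471,698 in favor — approved.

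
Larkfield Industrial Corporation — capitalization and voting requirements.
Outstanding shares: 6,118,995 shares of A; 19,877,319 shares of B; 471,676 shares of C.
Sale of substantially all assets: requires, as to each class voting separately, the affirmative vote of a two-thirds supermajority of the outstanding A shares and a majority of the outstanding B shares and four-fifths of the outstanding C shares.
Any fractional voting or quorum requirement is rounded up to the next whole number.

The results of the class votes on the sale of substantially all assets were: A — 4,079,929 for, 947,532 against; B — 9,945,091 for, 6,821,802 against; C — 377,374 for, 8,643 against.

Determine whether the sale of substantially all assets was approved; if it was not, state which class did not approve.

Approved — every class gave the required vote.

A: 2/3 of 6118995 = 4079330; 4,079,330 required, 4,079,929 in favor — approved.
B: a majority of 19877319 is 9938660; 9,938,660 required, 9,945,091 in favor — approved.
C: 4/5 of 471676 = 377340.80, rounded up to 377341; 377,341 required, 377,374 in favor — approved.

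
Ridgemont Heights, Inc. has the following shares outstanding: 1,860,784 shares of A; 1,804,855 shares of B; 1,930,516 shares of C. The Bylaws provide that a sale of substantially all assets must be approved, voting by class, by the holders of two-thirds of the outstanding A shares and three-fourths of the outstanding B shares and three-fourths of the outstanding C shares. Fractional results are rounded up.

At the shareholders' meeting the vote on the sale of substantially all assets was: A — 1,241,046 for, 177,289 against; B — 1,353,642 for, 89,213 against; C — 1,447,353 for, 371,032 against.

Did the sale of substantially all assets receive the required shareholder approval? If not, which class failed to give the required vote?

Not approved — the C shares did not give the required vote.

A: 2/3 of 1860784 = 1240522.67, rounded up to 1240523; 1,240,523 required, 1,241,046 in favor — approved.
B: 3/4 of 1804855 = 1353641.25, rounded up to 1353642; 1,353,642 required, 1,353,642 in favor — approved.
C: 3/4 of 1930516 = 1447887; 1,447,887 required, 1,447,353 in favor — not approved.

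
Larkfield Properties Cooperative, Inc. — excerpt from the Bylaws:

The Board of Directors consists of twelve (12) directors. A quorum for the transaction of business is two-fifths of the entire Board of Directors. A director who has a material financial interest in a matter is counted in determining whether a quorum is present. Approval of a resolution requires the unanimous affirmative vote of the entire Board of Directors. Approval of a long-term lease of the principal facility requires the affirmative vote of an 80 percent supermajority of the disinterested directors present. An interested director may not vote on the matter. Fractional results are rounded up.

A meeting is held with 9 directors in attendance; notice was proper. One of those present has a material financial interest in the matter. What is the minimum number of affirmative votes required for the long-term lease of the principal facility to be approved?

The long-term lease of the principal facility requires four-fifths of the disinterested directors present (9 − 1 = 8).
4/5 of 8 = 6.40, rounded up to 7.

7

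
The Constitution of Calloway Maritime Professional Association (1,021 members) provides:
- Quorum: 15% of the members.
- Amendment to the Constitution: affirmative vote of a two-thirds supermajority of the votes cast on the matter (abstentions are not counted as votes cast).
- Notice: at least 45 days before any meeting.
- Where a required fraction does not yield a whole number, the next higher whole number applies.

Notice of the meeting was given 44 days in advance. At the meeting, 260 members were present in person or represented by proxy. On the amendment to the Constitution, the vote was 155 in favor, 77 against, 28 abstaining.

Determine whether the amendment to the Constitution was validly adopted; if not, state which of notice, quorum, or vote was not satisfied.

Invalid — notice requirement not satisfied.

Notice: 44 days given; 45 required. Not satisfied.
Quorum: 15% of 1,021 = 153.15, rounded up to 154; 260 present. Satisfied.
Vote: requires two-thirds of the votes cast (260 − 28 abstaining = 232); 2/3 of 232 = 154.67, rounded up to 155, so 155 needed; 155 in favor. Satisfied.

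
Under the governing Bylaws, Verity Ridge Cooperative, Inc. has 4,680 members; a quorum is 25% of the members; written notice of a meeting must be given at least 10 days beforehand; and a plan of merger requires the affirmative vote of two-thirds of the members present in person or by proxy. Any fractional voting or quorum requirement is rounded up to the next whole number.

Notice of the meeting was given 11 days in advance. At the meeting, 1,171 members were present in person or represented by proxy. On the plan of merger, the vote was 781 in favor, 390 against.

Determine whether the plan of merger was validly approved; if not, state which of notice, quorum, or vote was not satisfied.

Valid — all requirements satisfied.

Notice: 11 days given; 10 required. Satisfied.
Quorum: 25% of 4,680 = 1,170; 1,171 present. Satisfied.
Vote: requires two-thirds of those present (1,171); 2/3 of 1171 = 780.67, rounded up to 781, so 781 needed; 781 in favor. Satisfied.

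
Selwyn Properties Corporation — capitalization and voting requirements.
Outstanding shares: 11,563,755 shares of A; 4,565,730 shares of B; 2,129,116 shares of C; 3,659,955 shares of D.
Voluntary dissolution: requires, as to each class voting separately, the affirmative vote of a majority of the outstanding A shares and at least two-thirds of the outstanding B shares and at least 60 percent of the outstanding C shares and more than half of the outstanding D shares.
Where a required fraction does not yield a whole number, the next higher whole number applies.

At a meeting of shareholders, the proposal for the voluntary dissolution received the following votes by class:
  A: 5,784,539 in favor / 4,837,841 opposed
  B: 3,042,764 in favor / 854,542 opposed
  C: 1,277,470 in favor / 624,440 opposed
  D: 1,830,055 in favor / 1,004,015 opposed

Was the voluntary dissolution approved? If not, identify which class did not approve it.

Not approved — the B shares did not give the required vote.

A: a majority of 11563755 is 5781878; 5,781,878 required, 5,784,539 in favor — approved.
B: 2/3 of 4565730 = 3043820; 3,043,820 required, 3,042,764 in favor — not approved.
C: 3/5 of 2129116 = 1277469.60, rounded up to 1277470; 1,277,470 required, 1,277,470 in favor — approved.
D: a majority of 3659955 is 1829978; 1,829,978 required, 1,830,055 in favor — approved.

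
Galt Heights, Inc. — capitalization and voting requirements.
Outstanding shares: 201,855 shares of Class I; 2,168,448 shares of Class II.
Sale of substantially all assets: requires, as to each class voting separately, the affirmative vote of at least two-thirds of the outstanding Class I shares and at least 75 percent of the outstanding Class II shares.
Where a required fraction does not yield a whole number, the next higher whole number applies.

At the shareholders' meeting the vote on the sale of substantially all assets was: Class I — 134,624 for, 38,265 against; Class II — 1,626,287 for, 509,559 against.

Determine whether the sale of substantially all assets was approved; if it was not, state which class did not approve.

Not approved — the Class II shares did not give the required vote.

Class I: 2/3 of 201855 = 134570; 134,570 required, 134,624 in favor — approved.
Class II: 3/4 of 2168448 = 1626336; 1,626,336 required, 1,626,287 in favor — not approved.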